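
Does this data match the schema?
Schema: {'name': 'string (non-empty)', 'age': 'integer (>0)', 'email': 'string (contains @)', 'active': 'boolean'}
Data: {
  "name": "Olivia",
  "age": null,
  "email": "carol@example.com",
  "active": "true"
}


Validating each field against schema:
  name: OK (non-empty string)
  age: FAIL (null is not an integer)
  email: OK (string with @)
  active: FAIL ("true" is not a boolean)

Result: INVALID (2 errors: age, active)

INVALID (2 errors: age, active)


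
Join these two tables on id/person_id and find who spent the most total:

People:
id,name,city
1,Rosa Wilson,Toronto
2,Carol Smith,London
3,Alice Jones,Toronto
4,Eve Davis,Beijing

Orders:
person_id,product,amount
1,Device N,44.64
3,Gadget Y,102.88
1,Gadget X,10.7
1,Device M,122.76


Join on: people.id = orders.person_id

Joined rows:
  Rosa Wilson (Toronto) bought Device N for $44.64
  Alice Jones (Toronto) bought Gadget Y for $102.88
  Rosa Wilson (Toronto) bought Gadget X for $10.7
  Rosa Wilson (Toronto) bought Device M for $122.76

Total per person:
  Rosa Wilson: $178.10
  Alice Jones: $102.88

Top spender: Rosa Wilson ($178.10)

Rosa Wilson ($178.10)


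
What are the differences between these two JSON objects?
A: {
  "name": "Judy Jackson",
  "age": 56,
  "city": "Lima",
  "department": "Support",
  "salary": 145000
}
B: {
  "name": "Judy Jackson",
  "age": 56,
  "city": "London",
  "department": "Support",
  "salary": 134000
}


Comparing each field (in key order):
  name: same
  age: same
  city: DIFFERENT
  department: same
  salary: DIFFERENT
Differences:
  city: Lima -> London
  salary: 145000 -> 134000

2 field(s) changed

2 changes: city, salary


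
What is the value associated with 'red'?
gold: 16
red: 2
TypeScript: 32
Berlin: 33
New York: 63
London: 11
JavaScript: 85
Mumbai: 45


Looking up key 'red'
Value: 2

2


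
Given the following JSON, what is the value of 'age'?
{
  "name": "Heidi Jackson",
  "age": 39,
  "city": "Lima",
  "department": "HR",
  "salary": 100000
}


Looking up field 'age'
Value: 39

39


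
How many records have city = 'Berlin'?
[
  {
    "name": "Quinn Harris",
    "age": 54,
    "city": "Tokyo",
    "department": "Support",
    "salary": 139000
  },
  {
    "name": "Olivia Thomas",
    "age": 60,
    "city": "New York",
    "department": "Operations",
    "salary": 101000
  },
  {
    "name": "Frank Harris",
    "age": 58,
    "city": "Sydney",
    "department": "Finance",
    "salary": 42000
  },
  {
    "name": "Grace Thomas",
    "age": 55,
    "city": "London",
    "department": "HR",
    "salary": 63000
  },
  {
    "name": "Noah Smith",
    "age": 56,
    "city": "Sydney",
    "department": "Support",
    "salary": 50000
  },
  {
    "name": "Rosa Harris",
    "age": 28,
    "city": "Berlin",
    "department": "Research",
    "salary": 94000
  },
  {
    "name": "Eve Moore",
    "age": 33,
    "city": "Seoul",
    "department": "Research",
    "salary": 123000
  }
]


Data: 7 records
Condition: city = 'Berlin'

Checking each record:
  Quinn Harris: Tokyo
  Olivia Thomas: New York
  Frank Harris: Sydney
  Grace Thomas: London
  Noah Smith: Sydney
  Rosa Harris: Berlin MATCH
  Eve Moore: Seoul

Count: 1

1


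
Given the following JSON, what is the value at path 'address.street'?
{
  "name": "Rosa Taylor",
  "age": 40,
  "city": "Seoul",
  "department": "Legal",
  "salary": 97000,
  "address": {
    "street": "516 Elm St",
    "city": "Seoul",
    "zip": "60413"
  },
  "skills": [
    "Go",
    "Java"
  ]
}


Query: address.street
Path: address -> street
Value: 516 Elm St

516 Elm St


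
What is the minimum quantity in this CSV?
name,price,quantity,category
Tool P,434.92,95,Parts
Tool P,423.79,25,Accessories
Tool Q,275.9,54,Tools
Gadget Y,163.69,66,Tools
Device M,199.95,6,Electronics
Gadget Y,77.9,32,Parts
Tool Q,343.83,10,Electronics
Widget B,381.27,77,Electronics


Computing minimum quantity:
Values: [95, 25, 54, 66, 6, 32, 10, 77]
Min = 6

6


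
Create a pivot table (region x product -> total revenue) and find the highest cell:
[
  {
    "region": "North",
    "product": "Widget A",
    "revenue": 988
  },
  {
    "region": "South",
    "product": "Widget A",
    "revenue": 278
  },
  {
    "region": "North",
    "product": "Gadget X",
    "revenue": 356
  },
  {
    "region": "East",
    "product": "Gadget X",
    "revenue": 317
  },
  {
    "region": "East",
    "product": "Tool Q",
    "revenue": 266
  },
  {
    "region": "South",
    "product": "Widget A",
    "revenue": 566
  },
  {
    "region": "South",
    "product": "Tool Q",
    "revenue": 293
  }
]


Pivot: region (rows) x product (columns) -> total revenue

     Gadget X      Tool Q        Widget A    
East           317           266             0  
North          356             0           988  
South            0           293           844  

Highest: North / Widget A = $988

North / Widget A = $988


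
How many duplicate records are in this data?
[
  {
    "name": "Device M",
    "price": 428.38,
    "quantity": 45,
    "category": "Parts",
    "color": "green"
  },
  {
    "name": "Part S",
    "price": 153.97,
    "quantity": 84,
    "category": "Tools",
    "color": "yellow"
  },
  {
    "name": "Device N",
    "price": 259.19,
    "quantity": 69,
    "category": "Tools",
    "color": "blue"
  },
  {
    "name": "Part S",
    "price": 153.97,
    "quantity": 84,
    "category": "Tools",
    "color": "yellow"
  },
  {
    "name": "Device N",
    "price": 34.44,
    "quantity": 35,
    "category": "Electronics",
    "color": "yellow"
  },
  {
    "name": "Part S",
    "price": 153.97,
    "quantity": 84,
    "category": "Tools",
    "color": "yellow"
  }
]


Checking 6 records for duplicates:

  Row 1: Device M ($428.38, qty 45)
  Row 2: Part S ($153.97, qty 84)
  Row 3: Device N ($259.19, qty 69)
  Row 4: Part S ($153.97, qty 84) <-- DUPLICATE
  Row 5: Device N ($34.44, qty 35)
  Row 6: Part S ($153.97, qty 84) <-- DUPLICATE

Duplicates found: 2
Unique records: 4

2 duplicates, 4 unique


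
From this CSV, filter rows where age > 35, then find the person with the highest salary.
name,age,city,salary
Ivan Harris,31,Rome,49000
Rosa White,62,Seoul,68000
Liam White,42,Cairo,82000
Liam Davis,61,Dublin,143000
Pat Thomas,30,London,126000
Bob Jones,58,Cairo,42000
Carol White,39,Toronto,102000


Filter: age > 35
Sort by: salary (descending)

Filtered records (5):
  Liam Davis, age 61, salary $143000
  Carol White, age 39, salary $102000
  Liam White, age 42, salary $82000
  Rosa White, age 62, salary $68000
  Bob Jones, age 58, salary $42000

Highest salary: Liam Davis ($143000)

Liam Davis


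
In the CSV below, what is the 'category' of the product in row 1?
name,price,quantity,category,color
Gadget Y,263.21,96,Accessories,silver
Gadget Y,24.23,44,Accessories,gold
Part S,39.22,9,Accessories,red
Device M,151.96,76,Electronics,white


Query: Row 1 ('Gadget Y'), column 'category'
Value: Accessories

Accessories


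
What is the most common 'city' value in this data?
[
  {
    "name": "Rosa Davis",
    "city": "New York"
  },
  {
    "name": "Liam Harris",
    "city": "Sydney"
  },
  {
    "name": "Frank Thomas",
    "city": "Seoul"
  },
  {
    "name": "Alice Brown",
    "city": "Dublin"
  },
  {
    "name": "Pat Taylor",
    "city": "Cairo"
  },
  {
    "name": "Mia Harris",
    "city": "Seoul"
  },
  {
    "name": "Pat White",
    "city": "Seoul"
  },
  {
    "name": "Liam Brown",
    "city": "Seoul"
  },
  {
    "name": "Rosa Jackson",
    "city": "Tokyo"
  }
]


Counting 'city' values across 9 records:

  Seoul: 4 ####
  New York: 1 #
  Sydney: 1 #
  Dublin: 1 #
  Cairo: 1 #
  Tokyo: 1 #

Most common: Seoul (4 times)

Seoul (4 times)


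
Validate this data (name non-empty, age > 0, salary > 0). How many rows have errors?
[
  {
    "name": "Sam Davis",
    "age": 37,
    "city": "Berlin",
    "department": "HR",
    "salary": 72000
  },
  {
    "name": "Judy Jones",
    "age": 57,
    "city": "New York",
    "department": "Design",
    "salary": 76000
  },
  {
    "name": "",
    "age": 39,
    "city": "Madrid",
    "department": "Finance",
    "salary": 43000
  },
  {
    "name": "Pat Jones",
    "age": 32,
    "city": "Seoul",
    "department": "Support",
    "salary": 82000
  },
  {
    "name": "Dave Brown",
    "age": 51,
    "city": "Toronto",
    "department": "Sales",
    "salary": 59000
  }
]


Validating 5 records:
Rules: name non-empty, age > 0, salary > 0

  Row 1 (Sam Davis): OK
  Row 2 (Judy Jones): OK
  Row 3 (???): empty name
  Row 4 (Pat Jones): OK
  Row 5 (Dave Brown): OK

Total errors: 1

1 errors


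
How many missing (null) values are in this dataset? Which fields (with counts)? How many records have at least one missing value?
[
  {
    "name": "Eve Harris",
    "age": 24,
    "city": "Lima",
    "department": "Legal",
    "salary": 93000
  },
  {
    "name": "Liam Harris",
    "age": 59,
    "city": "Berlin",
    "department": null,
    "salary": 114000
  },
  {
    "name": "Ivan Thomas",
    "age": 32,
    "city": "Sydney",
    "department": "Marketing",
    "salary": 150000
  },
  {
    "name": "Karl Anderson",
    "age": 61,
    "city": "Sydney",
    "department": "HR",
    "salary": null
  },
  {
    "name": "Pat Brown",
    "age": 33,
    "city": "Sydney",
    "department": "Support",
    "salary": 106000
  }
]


Checking for missing (null) values in 5 records:

  Eve Harris: complete
  Liam Harris: department
  Ivan Thomas: complete
  Karl Anderson: salary
  Pat Brown: complete

Per field:
  name: 0 missing
  age: 0 missing
  city: 0 missing
  department: 1 missing
  salary: 1 missing

Total missing values: 2
Records with any missing: 2

2 missing values (department: 1, salary: 1); 2 incomplete records


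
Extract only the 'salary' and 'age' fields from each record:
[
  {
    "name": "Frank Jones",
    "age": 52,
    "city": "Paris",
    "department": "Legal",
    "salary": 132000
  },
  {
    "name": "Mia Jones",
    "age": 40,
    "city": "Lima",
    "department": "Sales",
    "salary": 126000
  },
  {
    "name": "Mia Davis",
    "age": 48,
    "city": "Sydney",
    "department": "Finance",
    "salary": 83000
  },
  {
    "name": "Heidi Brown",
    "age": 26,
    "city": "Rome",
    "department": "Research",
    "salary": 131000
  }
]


Original: 4 records with fields: name, age, city, department, salary
Keep: ['salary', 'age']
Drop: ['name', 'city', 'department']
Result: 4 records, 2 fields each

[
  {
    "salary": 132000,
    "age": 52
  },
  {
    "salary": 126000,
    "age": 40
  },
  {
    "salary": 83000,
    "age": 48
  },
  {
    "salary": 131000,
    "age": 26
  }
]


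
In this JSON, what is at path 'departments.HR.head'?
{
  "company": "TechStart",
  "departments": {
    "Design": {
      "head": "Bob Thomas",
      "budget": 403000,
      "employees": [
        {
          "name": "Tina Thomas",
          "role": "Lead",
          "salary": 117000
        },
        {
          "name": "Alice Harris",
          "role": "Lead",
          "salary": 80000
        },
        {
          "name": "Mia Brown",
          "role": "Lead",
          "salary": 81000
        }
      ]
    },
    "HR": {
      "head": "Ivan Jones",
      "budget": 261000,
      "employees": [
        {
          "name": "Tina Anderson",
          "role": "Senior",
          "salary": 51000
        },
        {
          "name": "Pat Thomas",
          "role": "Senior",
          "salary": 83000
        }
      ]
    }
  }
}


Path: departments.HR.head

Navigate:
  -> departments
  -> HR
  -> head = 'Ivan Jones'

Ivan Jones


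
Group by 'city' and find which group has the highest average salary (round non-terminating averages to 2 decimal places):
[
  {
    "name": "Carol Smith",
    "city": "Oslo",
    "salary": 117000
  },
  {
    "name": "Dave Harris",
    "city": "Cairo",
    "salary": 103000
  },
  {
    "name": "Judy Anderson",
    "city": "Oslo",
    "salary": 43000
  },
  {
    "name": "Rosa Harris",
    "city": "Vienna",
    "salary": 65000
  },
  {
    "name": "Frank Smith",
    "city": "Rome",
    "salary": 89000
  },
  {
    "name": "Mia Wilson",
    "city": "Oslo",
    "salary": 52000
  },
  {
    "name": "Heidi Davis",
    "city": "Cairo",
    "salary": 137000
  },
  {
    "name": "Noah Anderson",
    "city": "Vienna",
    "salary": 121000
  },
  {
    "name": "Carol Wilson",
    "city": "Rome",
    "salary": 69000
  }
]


Group by: city

Groups:
  Cairo: 2 people, avg salary = 240000/2 = $120000
  Oslo: 3 people, avg salary = 212000/3 ≈ $70666.67
  Rome: 2 people, avg salary = 158000/2 = $79000
  Vienna: 2 people, avg salary = 186000/2 = $93000

Highest average salary: Cairo ($120000)

Cairo ($120000)


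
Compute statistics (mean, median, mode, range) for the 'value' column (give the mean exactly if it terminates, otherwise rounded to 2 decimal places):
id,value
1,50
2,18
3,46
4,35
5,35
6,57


Data: [50, 18, 46, 35, 35, 57]
Count: 6
Sum: 241
Mean: 241/6 ≈ 40.17 (rounded to 2 decimal places)
Sorted: [18, 35, 35, 46, 50, 57]
Median: 40.5
Mode: 35 (2 times)
Range: 57 - 18 = 39
Min: 18, Max: 57

mean≈40.17, median=40.5, mode=35, range=39


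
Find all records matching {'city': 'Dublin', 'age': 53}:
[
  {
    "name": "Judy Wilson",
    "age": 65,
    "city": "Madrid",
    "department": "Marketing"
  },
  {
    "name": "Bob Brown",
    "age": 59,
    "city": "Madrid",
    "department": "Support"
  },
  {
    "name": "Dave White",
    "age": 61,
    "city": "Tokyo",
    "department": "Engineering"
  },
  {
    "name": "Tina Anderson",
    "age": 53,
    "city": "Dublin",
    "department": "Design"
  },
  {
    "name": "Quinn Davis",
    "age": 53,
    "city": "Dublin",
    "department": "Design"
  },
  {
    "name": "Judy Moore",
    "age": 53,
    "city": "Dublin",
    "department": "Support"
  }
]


Search criteria: {'city': 'Dublin', 'age': 53}

Checking 6 records:
  Judy Wilson: {city: Madrid, age: 65}
  Bob Brown: {city: Madrid, age: 59}
  Dave White: {city: Tokyo, age: 61}
  Tina Anderson: {city: Dublin, age: 53} <-- MATCH
  Quinn Davis: {city: Dublin, age: 53} <-- MATCH
  Judy Moore: {city: Dublin, age: 53} <-- MATCH

Matches: ["Tina Anderson", "Quinn Davis", "Judy Moore"]

["Tina Anderson", "Quinn Davis", "Judy Moore"]


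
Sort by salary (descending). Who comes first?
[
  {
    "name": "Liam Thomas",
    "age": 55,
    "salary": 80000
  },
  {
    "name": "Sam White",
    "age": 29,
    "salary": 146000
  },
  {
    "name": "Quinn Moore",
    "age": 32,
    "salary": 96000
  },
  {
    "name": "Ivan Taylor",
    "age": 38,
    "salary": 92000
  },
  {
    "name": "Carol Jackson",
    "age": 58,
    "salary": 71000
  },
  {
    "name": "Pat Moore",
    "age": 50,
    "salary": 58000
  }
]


Sort by: salary (descending)

Sorted order:
  1. Sam White (salary = 146000)
  2. Quinn Moore (salary = 96000)
  3. Ivan Taylor (salary = 92000)
  4. Liam Thomas (salary = 80000)
  5. Carol Jackson (salary = 71000)
  6. Pat Moore (salary = 58000)

First: Sam White

Sam White


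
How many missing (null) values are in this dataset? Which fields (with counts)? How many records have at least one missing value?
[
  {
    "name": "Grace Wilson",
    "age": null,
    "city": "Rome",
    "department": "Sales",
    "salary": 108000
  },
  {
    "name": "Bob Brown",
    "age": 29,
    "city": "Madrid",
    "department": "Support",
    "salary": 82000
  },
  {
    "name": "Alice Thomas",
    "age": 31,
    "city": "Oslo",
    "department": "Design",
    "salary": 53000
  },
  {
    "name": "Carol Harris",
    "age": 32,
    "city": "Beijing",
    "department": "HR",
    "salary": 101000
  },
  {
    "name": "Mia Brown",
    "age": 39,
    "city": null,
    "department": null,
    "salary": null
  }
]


Checking for missing (null) values in 5 records:

  Grace Wilson: age
  Bob Brown: complete
  Alice Thomas: complete
  Carol Harris: complete
  Mia Brown: city, department, salary

Per field:
  name: 0 missing
  age: 1 missing
  city: 1 missing
  department: 1 missing
  salary: 1 missing

Total missing values: 4
Records with any missing: 2

4 missing values (age: 1, city: 1, department: 1, salary: 1); 2 incomplete records


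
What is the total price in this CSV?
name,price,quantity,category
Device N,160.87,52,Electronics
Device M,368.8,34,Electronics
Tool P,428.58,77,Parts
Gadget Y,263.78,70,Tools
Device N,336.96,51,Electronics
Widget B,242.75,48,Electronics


Computing total price:
Values: [160.87, 368.8, 428.58, 263.78, 336.96, 242.75]
Sum = 1801.74

1801.74


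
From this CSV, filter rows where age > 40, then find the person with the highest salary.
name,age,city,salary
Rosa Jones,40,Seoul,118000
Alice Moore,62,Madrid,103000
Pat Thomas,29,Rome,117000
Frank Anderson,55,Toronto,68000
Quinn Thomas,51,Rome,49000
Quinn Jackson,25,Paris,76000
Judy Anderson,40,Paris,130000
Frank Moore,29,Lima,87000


Filter: age > 40
Sort by: salary (descending)

Filtered records (3):
  Alice Moore, age 62, salary $103000
  Frank Anderson, age 55, salary $68000
  Quinn Thomas, age 51, salary $49000

Highest salary: Alice Moore ($103000)

Alice Moore


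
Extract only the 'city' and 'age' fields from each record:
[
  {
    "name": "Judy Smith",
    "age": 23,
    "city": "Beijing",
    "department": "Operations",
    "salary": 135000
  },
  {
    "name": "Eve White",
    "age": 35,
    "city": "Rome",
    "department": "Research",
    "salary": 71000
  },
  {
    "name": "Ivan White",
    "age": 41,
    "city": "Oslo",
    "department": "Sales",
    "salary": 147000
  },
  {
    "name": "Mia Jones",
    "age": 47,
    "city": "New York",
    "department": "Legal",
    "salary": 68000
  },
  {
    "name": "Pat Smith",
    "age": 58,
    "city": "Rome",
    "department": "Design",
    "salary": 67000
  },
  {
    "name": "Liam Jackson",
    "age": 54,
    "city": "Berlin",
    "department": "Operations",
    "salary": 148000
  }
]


Original: 6 records with fields: name, age, city, department, salary
Keep: ['city', 'age']
Drop: ['name', 'department', 'salary']
Result: 6 records, 2 fields each

[
  {
    "city": "Beijing",
    "age": 23
  },
  {
    "city": "Rome",
    "age": 35
  },
  {
    "city": "Oslo",
    "age": 41
  },
  {
    "city": "New York",
    "age": 47
  },
  {
    "city": "Rome",
    "age": 58
  },
  {
    "city": "Berlin",
    "age": 54
  }
]


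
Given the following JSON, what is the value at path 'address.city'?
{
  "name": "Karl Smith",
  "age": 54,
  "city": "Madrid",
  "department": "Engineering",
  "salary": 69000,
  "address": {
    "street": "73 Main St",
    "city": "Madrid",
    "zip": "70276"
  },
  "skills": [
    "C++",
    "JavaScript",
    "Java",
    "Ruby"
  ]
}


Query: address.city
Path: address -> city
Value: Madrid

Madrid


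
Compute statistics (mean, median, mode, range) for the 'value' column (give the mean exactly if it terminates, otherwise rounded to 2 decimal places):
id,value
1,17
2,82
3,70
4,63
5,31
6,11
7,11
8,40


Data: [17, 82, 70, 63, 31, 11, 11, 40]
Count: 8
Sum: 325
Mean: 325/8 = 40.625
Sorted: [11, 11, 17, 31, 40, 63, 70, 82]
Median: 35.5
Mode: 11 (2 times)
Range: 82 - 11 = 71
Min: 11, Max: 82

mean=40.625, median=35.5, mode=11, range=71


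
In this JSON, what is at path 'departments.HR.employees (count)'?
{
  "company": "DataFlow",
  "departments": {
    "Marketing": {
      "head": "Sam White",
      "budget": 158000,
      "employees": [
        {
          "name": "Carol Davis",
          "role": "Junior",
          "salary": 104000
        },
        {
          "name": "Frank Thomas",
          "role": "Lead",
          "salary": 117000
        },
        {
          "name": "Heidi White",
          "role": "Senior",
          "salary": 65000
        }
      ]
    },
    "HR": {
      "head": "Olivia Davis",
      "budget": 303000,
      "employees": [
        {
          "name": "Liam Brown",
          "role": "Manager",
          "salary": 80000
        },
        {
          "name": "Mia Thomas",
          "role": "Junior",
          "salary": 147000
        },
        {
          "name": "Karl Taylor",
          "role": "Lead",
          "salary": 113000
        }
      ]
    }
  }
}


Path: departments.HR.employees (count)

Navigate:
  -> departments
  -> HR
  -> employees (array, length 3)

3


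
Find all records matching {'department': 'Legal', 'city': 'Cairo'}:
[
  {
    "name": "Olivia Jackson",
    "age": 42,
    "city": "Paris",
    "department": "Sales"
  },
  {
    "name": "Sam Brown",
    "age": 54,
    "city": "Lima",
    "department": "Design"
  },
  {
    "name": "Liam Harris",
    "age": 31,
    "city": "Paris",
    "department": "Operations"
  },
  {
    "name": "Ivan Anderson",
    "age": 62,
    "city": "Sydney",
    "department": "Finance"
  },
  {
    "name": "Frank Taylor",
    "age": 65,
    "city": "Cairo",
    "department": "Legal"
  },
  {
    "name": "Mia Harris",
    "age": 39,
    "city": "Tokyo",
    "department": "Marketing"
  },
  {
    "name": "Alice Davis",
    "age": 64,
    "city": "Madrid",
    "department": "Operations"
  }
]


Search criteria: {'department': 'Legal', 'city': 'Cairo'}

Checking 7 records:
  Olivia Jackson: {department: Sales, city: Paris}
  Sam Brown: {department: Design, city: Lima}
  Liam Harris: {department: Operations, city: Paris}
  Ivan Anderson: {department: Finance, city: Sydney}
  Frank Taylor: {department: Legal, city: Cairo} <-- MATCH
  Mia Harris: {department: Marketing, city: Tokyo}
  Alice Davis: {department: Operations, city: Madrid}

Matches: ["Frank Taylor"]

["Frank Taylor"]


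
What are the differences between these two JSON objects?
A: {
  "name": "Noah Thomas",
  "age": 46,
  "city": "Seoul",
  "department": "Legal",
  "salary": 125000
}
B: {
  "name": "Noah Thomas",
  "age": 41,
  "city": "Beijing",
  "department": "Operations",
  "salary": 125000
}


Comparing each field (in key order):
  name: same
  age: DIFFERENT
  city: DIFFERENT
  department: DIFFERENT
  salary: same
Differences:
  age: 46 -> 41
  city: Seoul -> Beijing
  department: Legal -> Operations

3 field(s) changed

3 changes: age, city, department


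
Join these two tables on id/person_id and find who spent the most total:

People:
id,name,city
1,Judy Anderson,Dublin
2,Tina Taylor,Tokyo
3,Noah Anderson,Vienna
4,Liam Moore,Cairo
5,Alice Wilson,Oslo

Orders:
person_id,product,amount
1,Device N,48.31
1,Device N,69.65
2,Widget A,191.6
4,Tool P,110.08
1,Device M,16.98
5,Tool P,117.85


Join on: people.id = orders.person_id

Joined rows:
  Judy Anderson (Dublin) bought Device N for $48.31
  Judy Anderson (Dublin) bought Device N for $69.65
  Tina Taylor (Tokyo) bought Widget A for $191.6
  Liam Moore (Cairo) bought Tool P for $110.08
  Judy Anderson (Dublin) bought Device M for $16.98
  Alice Wilson (Oslo) bought Tool P for $117.85

Total per person:
  Tina Taylor: $191.60
  Judy Anderson: $134.94
  Alice Wilson: $117.85
  Liam Moore: $110.08

Top spender: Tina Taylor ($191.60)

Tina Taylor ($191.60)


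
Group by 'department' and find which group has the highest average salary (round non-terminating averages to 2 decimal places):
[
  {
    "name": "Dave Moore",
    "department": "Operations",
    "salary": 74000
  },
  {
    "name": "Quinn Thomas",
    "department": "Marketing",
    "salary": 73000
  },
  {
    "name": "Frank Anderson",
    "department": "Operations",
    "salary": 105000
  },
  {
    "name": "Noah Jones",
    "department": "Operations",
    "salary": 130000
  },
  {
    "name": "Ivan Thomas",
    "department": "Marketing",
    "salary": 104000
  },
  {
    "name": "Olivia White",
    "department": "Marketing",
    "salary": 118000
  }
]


Group by: department

Groups:
  Marketing: 3 people, avg salary = 295000/3 ≈ $98333.33
  Operations: 3 people, avg salary = 309000/3 = $103000

Highest average salary: Operations ($103000)

Operations ($103000)


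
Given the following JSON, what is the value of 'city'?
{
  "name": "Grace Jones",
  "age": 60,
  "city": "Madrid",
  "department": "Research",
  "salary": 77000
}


Looking up field 'city'
Value: Madrid

Madrid


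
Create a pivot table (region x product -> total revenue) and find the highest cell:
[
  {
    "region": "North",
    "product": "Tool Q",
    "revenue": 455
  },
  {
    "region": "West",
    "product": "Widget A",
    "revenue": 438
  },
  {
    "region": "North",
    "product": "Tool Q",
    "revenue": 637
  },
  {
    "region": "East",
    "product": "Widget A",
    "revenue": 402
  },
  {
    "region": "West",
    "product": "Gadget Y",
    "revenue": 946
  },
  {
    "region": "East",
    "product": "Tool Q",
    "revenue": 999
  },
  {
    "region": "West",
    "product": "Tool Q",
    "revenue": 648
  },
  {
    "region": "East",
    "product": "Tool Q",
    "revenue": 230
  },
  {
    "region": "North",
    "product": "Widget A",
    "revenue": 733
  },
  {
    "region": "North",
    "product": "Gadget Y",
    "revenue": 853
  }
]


Pivot: region (rows) x product (columns) -> total revenue

     Gadget Y      Tool Q        Widget A    
East             0          1229           402  
North          853          1092           733  
West           946           648           438  

Highest: East / Tool Q = $1229

East / Tool Q = $1229


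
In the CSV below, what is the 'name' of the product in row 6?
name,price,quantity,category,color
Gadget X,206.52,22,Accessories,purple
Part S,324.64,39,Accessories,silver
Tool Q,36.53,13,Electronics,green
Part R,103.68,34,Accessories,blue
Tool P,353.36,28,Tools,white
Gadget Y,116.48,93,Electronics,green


Query: Row 6 ('Gadget Y'), column 'name'
Value: Gadget Y

Gadget Y


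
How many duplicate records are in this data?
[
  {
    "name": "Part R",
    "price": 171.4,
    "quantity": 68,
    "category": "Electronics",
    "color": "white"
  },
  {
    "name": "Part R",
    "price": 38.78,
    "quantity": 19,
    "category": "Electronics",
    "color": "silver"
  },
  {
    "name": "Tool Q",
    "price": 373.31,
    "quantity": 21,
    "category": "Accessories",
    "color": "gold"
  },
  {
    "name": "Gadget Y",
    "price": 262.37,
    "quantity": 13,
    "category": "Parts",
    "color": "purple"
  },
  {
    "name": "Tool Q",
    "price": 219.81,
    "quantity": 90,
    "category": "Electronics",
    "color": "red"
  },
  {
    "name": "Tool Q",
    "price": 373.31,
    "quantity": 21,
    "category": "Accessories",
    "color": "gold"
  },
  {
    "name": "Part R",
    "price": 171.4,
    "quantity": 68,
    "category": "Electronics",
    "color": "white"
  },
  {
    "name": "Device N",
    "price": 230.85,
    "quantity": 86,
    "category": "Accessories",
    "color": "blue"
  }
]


Checking 8 records for duplicates:

  Row 1: Part R ($171.4, qty 68)
  Row 2: Part R ($38.78, qty 19)
  Row 3: Tool Q ($373.31, qty 21)
  Row 4: Gadget Y ($262.37, qty 13)
  Row 5: Tool Q ($219.81, qty 90)
  Row 6: Tool Q ($373.31, qty 21) <-- DUPLICATE
  Row 7: Part R ($171.4, qty 68) <-- DUPLICATE
  Row 8: Device N ($230.85, qty 86)

Duplicates found: 2
Unique records: 6

2 duplicates, 6 unique


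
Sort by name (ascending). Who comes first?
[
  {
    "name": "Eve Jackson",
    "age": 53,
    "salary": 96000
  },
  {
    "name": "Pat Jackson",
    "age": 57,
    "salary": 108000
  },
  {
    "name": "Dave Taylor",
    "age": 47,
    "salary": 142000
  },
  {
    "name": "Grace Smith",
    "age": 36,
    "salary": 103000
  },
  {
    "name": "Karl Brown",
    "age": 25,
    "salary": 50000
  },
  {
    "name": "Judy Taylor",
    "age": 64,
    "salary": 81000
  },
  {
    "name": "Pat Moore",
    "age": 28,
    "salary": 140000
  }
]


Sort by: name (ascending)

Sorted order:
  1. Dave Taylor (name = Dave Taylor)
  2. Eve Jackson (name = Eve Jackson)
  3. Grace Smith (name = Grace Smith)
  4. Judy Taylor (name = Judy Taylor)
  5. Karl Brown (name = Karl Brown)
  6. Pat Jackson (name = Pat Jackson)
  7. Pat Moore (name = Pat Moore)

First: Dave Taylor

Dave Taylor


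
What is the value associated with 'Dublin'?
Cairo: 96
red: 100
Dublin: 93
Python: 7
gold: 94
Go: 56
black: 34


Looking up key 'Dublin'
Value: 93

93


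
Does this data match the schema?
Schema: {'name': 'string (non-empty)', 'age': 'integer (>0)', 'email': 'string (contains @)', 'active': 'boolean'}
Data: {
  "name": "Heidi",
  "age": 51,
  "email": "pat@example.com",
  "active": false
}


Validating each field against schema:
  name: OK (non-empty string)
  age: OK (positive integer)
  email: OK (string with @)
  active: OK (boolean)

Result: VALID

VALID


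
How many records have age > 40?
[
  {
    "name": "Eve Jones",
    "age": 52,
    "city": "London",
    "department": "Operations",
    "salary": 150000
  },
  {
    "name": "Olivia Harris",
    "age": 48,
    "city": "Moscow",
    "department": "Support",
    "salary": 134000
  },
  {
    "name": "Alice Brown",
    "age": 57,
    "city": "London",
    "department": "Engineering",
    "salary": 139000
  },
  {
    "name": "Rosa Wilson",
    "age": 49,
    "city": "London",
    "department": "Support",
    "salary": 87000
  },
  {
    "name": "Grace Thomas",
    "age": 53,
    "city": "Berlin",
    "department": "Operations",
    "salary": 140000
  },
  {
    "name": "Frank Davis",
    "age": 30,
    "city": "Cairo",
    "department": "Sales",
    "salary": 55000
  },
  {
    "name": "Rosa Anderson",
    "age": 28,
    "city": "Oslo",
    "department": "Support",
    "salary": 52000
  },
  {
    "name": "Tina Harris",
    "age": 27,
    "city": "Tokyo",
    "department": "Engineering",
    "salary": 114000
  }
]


Data: 8 records
Condition: age > 40

Checking each record:
  Eve Jones: 52 MATCH
  Olivia Harris: 48 MATCH
  Alice Brown: 57 MATCH
  Rosa Wilson: 49 MATCH
  Grace Thomas: 53 MATCH
  Frank Davis: 30
  Rosa Anderson: 28
  Tina Harris: 27

Count: 5

5


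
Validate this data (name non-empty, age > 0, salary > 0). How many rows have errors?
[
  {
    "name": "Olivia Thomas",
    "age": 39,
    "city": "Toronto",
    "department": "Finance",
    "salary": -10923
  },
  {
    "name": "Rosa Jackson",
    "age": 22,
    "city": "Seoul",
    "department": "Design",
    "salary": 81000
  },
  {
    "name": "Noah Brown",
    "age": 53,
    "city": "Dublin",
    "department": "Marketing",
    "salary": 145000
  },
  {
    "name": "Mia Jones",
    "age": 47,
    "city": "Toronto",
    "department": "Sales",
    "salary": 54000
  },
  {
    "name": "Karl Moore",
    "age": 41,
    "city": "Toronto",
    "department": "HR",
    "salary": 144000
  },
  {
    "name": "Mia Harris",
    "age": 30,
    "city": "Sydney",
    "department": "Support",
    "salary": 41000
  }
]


Validating 6 records:
Rules: name non-empty, age > 0, salary > 0

  Row 1 (Olivia Thomas): negative salary: -10923
  Row 2 (Rosa Jackson): OK
  Row 3 (Noah Brown): OK
  Row 4 (Mia Jones): OK
  Row 5 (Karl Moore): OK
  Row 6 (Mia Harris): OK

Total errors: 1

1 errors


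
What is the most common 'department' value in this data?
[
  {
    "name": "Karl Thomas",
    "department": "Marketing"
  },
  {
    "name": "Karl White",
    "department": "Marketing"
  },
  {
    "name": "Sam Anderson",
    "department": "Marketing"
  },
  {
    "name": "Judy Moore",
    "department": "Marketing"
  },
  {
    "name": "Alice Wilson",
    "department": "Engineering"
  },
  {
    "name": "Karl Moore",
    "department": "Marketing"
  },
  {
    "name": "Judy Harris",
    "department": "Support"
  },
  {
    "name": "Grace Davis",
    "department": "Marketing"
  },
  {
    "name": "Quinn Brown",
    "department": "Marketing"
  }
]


Counting 'department' values across 9 records:

  Marketing: 7 #######
  Engineering: 1 #
  Support: 1 #

Most common: Marketing (7 times)

Marketing (7 times)


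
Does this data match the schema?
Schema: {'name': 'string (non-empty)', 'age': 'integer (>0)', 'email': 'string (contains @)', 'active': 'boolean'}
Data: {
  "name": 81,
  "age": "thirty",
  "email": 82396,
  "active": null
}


Validating each field against schema:
  name: FAIL (81 is not a string)
  age: FAIL ("thirty" is not an integer)
  email: FAIL (82396 is not a string)
  active: FAIL (null is not a boolean)

Result: INVALID (4 errors: name, age, email, active)

INVALID (4 errors: name, age, email, active)


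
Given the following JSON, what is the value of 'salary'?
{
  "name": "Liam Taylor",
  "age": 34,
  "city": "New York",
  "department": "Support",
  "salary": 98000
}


Looking up field 'salary'
Value: 98000

98000


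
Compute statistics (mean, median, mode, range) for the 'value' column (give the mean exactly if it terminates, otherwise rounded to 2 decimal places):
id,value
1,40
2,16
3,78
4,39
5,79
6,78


Data: [40, 16, 78, 39, 79, 78]
Count: 6
Sum: 330
Mean: 330/6 = 55
Sorted: [16, 39, 40, 78, 78, 79]
Median: 59.0
Mode: 78 (2 times)
Range: 79 - 16 = 63
Min: 16, Max: 79

mean=55, median=59.0, mode=78, range=63


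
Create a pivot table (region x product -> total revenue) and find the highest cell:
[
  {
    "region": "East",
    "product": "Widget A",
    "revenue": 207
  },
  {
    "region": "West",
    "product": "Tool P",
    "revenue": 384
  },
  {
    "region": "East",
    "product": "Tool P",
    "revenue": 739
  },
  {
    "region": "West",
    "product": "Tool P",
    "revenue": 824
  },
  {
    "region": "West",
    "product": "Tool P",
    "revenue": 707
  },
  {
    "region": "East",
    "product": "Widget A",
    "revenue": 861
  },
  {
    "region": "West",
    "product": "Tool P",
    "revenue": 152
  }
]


Pivot: region (rows) x product (columns) -> total revenue

     Tool P        Widget A    
East           739          1068  
West          2067             0  

Highest: West / Tool P = $2067

West / Tool P = $2067


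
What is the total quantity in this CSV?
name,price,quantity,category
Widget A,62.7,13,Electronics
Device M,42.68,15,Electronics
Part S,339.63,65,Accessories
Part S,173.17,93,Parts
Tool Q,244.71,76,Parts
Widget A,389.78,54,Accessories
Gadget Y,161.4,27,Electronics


Computing total quantity:
Values: [13, 15, 65, 93, 76, 54, 27]
Sum = 343

343


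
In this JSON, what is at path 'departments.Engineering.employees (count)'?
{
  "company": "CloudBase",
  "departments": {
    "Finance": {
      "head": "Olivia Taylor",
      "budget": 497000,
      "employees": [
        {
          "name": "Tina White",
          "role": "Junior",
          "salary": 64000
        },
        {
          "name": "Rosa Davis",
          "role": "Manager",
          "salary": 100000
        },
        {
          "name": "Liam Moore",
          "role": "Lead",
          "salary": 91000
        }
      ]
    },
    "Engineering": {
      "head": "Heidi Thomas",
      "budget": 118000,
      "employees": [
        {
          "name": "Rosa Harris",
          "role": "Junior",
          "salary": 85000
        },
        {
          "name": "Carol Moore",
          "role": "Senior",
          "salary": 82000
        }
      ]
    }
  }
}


Path: departments.Engineering.employees (count)

Navigate:
  -> departments
  -> Engineering
  -> employees (array, length 2)

2


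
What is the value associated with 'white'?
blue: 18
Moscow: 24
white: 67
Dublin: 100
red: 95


Looking up key 'white'
Value: 67

67


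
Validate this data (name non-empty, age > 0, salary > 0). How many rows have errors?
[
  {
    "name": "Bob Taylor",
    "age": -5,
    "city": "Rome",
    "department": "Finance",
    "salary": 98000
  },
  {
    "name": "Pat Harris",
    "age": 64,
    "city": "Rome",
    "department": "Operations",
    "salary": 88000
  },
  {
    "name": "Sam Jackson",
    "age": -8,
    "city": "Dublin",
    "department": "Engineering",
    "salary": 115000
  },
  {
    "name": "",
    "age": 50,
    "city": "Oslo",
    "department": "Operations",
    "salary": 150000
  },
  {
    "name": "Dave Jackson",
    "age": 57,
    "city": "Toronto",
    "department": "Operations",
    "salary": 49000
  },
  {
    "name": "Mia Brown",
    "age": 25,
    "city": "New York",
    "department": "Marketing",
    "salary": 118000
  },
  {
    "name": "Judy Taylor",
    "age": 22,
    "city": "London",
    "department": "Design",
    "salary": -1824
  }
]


Validating 7 records:
Rules: name non-empty, age > 0, salary > 0

  Row 1 (Bob Taylor): negative age: -5
  Row 2 (Pat Harris): OK
  Row 3 (Sam Jackson): negative age: -8
  Row 4 (???): empty name
  Row 5 (Dave Jackson): OK
  Row 6 (Mia Brown): OK
  Row 7 (Judy Taylor): negative salary: -1824

Total errors: 4

4 errors


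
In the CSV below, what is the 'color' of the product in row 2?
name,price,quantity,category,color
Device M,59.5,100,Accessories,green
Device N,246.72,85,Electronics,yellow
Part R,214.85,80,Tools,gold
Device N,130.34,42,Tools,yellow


Query: Row 2 ('Device N'), column 'color'
Value: yellow

yellow


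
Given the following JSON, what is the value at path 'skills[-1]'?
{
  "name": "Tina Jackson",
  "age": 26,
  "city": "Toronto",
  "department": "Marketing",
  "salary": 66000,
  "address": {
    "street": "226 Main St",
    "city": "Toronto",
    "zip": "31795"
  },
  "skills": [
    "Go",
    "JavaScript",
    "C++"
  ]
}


Query: skills[-1]
Path: skills -> last element
Value: C++

C++


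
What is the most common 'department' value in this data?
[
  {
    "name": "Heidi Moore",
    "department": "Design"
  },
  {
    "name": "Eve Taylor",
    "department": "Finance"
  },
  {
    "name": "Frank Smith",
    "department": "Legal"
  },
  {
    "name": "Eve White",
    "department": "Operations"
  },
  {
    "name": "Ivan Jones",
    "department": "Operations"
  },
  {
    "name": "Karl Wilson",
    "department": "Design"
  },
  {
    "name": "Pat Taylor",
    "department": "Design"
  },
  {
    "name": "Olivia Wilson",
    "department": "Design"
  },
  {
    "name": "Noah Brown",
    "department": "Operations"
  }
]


Counting 'department' values across 9 records:

  Design: 4 ####
  Operations: 3 ###
  Finance: 1 #
  Legal: 1 #

Most common: Design (4 times)

Design (4 times)


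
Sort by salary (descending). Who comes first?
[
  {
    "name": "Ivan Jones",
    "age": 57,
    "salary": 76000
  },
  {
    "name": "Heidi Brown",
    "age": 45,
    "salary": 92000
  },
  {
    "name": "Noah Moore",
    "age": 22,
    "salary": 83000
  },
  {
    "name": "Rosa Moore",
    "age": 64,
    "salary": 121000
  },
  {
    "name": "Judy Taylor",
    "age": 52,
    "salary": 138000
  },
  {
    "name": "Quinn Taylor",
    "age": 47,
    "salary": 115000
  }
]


Sort by: salary (descending)

Sorted order:
  1. Judy Taylor (salary = 138000)
  2. Rosa Moore (salary = 121000)
  3. Quinn Taylor (salary = 115000)
  4. Heidi Brown (salary = 92000)
  5. Noah Moore (salary = 83000)
  6. Ivan Jones (salary = 76000)

First: Judy Taylor

Judy Taylor


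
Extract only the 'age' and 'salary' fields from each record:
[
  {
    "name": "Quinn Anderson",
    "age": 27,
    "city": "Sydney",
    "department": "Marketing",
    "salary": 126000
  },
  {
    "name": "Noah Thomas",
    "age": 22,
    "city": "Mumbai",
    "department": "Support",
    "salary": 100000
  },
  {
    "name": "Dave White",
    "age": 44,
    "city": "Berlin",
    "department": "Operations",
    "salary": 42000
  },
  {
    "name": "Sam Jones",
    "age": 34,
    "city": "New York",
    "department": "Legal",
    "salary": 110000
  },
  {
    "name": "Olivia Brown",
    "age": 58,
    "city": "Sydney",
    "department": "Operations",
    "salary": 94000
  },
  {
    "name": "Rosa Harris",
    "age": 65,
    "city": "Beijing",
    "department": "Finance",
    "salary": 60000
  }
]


Original: 6 records with fields: name, age, city, department, salary
Keep: ['age', 'salary']
Drop: ['name', 'city', 'department']
Result: 6 records, 2 fields each

[
  {
    "age": 27,
    "salary": 126000
  },
  {
    "age": 22,
    "salary": 100000
  },
  {
    "age": 44,
    "salary": 42000
  },
  {
    "age": 34,
    "salary": 110000
  },
  {
    "age": 58,
    "salary": 94000
  },
  {
    "age": 65,
    "salary": 60000
  }
]


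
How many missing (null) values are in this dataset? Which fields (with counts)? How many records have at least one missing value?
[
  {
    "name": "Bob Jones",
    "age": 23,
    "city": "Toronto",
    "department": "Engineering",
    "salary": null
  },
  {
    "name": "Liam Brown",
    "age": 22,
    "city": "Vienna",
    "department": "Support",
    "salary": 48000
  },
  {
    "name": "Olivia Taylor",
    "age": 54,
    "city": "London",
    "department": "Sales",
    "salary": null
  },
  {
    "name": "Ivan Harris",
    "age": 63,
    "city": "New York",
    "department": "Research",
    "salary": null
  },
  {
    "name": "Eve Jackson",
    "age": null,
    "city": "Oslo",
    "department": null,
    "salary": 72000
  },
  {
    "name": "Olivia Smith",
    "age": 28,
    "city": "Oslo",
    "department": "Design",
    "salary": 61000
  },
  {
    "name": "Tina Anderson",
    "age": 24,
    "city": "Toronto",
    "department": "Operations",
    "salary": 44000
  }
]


Checking for missing (null) values in 7 records:

  Bob Jones: salary
  Liam Brown: complete
  Olivia Taylor: salary
  Ivan Harris: salary
  Eve Jackson: age, department
  Olivia Smith: complete
  Tina Anderson: complete

Per field:
  name: 0 missing
  age: 1 missing
  city: 0 missing
  department: 1 missing
  salary: 3 missing

Total missing values: 5
Records with any missing: 4

5 missing values (age: 1, department: 1, salary: 3); 4 incomplete records
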